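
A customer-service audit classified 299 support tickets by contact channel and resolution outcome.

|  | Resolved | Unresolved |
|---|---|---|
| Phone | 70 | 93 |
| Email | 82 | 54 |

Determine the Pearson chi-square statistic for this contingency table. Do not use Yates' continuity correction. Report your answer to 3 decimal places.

8.929

Row totals: 163, 136. Column totals: 152, 147. Grand total N = 299.
Expected counts (row total × column total / N):
  Phone, Resolved: 163×152/299 = 82.8629
  Phone, Unresolved: 163×147/299 = 80.1371
  Email, Resolved: 136×152/299 = 69.1371
  Email, Unresolved: 136×147/299 = 66.8629
Contributions (O − E)²/E:
  (70 − 82.8629)²/82.8629 = 1.9967
  (93 − 80.1371)²/80.1371 = 2.0646
  (82 − 69.1371)²/69.1371 = 2.3931
  (54 − 66.8629)²/66.8629 = 2.4745
χ² = 1.9967 + 2.0646 + 2.3931 + 2.4745 = 8.929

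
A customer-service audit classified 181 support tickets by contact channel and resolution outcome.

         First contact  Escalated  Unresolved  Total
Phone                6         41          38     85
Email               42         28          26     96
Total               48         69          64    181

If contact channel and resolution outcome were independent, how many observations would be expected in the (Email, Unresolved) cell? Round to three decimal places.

33.945

Row total (Email) = 96; column total (Unresolved) = 64; grand total N = 181.
Expected count = (row total × column total) / N = 96 × 64 / 181 = 33.945.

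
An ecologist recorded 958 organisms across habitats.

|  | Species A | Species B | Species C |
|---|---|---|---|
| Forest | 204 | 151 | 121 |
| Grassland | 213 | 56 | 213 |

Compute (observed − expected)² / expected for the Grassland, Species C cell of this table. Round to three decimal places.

12.026

Row total (Grassland) = 482; column total (Species C) = 334; N = 958.
Expected count E = 482 × 334 / 958 = 168.0459.
Contribution = (O − E)²/E = (213 − 168.0459)² / 168.0459 = 12.026.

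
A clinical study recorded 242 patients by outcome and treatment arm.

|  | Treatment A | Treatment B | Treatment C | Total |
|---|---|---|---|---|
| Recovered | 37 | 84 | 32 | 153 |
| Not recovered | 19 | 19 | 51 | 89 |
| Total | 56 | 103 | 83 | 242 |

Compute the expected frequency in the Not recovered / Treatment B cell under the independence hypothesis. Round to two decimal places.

37.88

Row total (Not recovered) = 89; column total (Treatment B) = 103; grand total N = 242.
Expected count = (row total × column total) / N = 89 × 103 / 242 = 37.88.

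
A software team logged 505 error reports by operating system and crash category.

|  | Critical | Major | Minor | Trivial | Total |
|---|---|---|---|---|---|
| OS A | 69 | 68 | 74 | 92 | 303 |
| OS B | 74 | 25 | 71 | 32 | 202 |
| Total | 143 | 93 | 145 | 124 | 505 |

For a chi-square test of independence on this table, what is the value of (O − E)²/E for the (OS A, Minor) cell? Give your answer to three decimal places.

1.943

Row total (OS A) = 303; column total (Minor) = 145; N = 505.
Expected count E = 303 × 145 / 505 = 87.0000.
Contribution = (O − E)²/E = (74 − 87.0000)² / 87.0000 = 1.943.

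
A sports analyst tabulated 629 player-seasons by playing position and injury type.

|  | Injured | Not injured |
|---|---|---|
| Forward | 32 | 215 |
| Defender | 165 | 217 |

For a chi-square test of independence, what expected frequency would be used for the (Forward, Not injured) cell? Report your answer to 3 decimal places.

169.641

Row total (Forward) = 247; column total (Not injured) = 432; grand total N = 629.
Expected count = (row total × column total) / N = 247 × 432 / 629 = 169.641.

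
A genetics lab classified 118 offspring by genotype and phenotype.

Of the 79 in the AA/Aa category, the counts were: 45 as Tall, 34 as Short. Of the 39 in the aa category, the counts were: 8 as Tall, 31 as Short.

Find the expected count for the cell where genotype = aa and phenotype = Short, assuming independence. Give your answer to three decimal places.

21.483

Row total (aa) = 39; column total (Short) = 65; grand total N = 118.
Expected count = (row total × column total) / N = 39 × 65 / 118 = 21.483.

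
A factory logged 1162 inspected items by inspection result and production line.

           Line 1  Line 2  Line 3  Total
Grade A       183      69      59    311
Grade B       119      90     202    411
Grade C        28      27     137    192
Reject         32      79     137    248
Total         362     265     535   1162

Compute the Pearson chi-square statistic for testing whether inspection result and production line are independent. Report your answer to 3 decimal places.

217.794

Grand total N = 1162.
Expected counts (row total × column total / N):
  Grade A, Line 1: 311×362/1162 = 96.8864
  Grade A, Line 2: 311×265/1162 = 70.9251
  Grade A, Line 3: 311×535/1162 = 143.1885
  Grade B, Line 1: 411×362/1162 = 128.0396
  Grade B, Line 2: 411×265/1162 = 93.7306
  Grade B, Line 3: 411×535/1162 = 189.2298
  Grade C, Line 1: 192×362/1162 = 59.8141
  Grade C, Line 2: 192×265/1162 = 43.7866
  Grade C, Line 3: 192×535/1162 = 88.3993
  Reject, Line 1: 248×362/1162 = 77.2599
  Reject, Line 2: 248×265/1162 = 56.5577
  Reject, Line 3: 248×535/1162 = 114.1824
Contributions (O − E)²/E:
  (183 − 96.8864)²/96.8864 = 76.5386
  (69 − 70.9251)²/70.9251 = 0.0523
  (59 − 143.1885)²/143.1885 = 49.4991
  (119 − 128.0396)²/128.0396 = 0.6382
  (90 − 93.7306)²/93.7306 = 0.1485
  (202 − 189.2298)²/189.2298 = 0.8618
  (28 − 59.8141)²/59.8141 = 16.9214
  (27 − 43.7866)²/43.7866 = 6.4355
  (137 − 88.3993)²/88.3993 = 26.7200
  (32 − 77.2599)²/77.2599 = 26.5139
  (79 − 56.5577)²/56.5577 = 8.9052
  (137 − 114.1824)²/114.1824 = 4.5597
χ² = 76.5386 + 0.0523 + 49.4991 + 0.6382 + 0.1485 + 0.8618 + 16.9214 + 6.4355 + 26.7200 + 26.5139 + 8.9052 + 4.5597 = 217.794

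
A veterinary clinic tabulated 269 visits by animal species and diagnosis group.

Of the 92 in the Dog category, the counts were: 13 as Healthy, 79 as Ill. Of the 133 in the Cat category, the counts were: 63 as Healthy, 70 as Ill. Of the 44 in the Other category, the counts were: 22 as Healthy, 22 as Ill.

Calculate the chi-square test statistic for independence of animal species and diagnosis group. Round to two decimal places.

30.12

Row totals: 92, 133, 44. Column totals: 98, 171. Grand total N = 269.
Expected counts (row total × column total / N):
  Dog, Healthy: 92×98/269 = 33.517
  Dog, Ill: 92×171/269 = 58.483
  Cat, Healthy: 133×98/269 = 48.454
  Cat, Ill: 133×171/269 = 84.546
  Other, Healthy: 44×98/269 = 16.030
  Other, Ill: 44×171/269 = 27.970
Contributions (O − E)²/E:
  (13 − 33.517)²/33.517 = 12.5592
  (79 − 58.483)²/58.483 = 7.1978
  (63 − 48.454)²/48.454 = 4.3667
  (70 − 84.546)²/84.546 = 2.5026
  (22 − 16.030)²/16.030 = 2.2234
  (22 − 27.970)²/27.970 = 1.2743
χ² = 12.5592 + 7.1978 + 4.3667 + 2.5026 + 2.2234 + 1.2743 = 30.12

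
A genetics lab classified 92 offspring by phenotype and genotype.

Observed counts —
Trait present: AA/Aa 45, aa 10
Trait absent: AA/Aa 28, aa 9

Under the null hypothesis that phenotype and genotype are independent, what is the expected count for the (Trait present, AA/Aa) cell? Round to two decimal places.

Row total (Trait present) = 55; column total (AA/Aa) = 73; grand total N = 92.
Expected count = (row total × column total) / N = 55 × 73 / 92 = 43.64.

43.64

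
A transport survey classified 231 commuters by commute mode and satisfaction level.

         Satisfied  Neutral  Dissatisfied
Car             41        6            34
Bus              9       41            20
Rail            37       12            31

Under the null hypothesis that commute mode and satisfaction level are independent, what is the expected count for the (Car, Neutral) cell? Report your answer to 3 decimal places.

Row total (Car) = 81; column total (Neutral) = 59; grand total N = 231.
Expected count = (row total × column total) / N = 81 × 59 / 231 = 20.688.

20.688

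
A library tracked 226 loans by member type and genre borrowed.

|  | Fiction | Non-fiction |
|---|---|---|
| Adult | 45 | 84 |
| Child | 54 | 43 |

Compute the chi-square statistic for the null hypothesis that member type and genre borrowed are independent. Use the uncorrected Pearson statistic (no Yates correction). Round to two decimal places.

Row totals: 129, 97. Column totals: 99, 127. Grand total N = 226.
Expected counts (row total × column total / N):
  Adult, Fiction: 129×99/226 = 56.509
  Adult, Non-fiction: 129×127/226 = 72.491
  Child, Fiction: 97×99/226 = 42.491
  Child, Non-fiction: 97×127/226 = 54.509
Contributions (O − E)²/E:
  (45 − 56.509)²/56.509 = 2.3440
  (84 − 72.491)²/72.491 = 1.8272
  (54 − 42.491)²/42.491 = 3.1173
  (43 − 54.509)²/54.509 = 2.4300
χ² = 2.3440 + 1.8272 + 3.1173 + 2.4300 = 9.72

9.72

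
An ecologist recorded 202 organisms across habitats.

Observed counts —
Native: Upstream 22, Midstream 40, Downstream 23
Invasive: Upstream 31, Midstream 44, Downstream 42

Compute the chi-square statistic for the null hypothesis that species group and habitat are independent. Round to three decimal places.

2.260

Row totals: 85, 117. Column totals: 53, 84, 65. Grand total N = 202.
Expected counts (row total × column total / N):
  Native, Upstream: 85×53/202 = 22.3020
  Native, Midstream: 85×84/202 = 35.3465
  Native, Downstream: 85×65/202 = 27.3515
  Invasive, Upstream: 117×53/202 = 30.6980
  Invasive, Midstream: 117×84/202 = 48.6535
  Invasive, Downstream: 117×65/202 = 37.6485
Contributions (O − E)²/E:
  (22 − 22.3020)²/22.3020 = 0.0041
  (40 − 35.3465)²/35.3465 = 0.6127
  (23 − 27.3515)²/27.3515 = 0.6923
  (31 − 30.6980)²/30.6980 = 0.0030
  (44 − 48.6535)²/48.6535 = 0.4451
  (42 − 37.6485)²/37.6485 = 0.5030
χ² = 0.0041 + 0.6127 + 0.6923 + 0.0030 + 0.4451 + 0.5030 = 2.260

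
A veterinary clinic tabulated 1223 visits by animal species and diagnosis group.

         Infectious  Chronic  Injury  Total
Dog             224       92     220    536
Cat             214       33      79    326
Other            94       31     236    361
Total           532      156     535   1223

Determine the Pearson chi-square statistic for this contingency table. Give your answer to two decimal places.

Grand total N = 1223.
Expected counts (row total × column total / N):
  Dog, Infectious: 536×532/1223 = 233.158
  Dog, Chronic: 536×156/1223 = 68.370
  Dog, Injury: 536×535/1223 = 234.473
  Cat, Infectious: 326×532/1223 = 141.809
  Cat, Chronic: 326×156/1223 = 41.583
  Cat, Injury: 326×535/1223 = 142.608
  Other, Infectious: 361×532/1223 = 157.034
  Other, Chronic: 361×156/1223 = 46.047
  Other, Injury: 361×535/1223 = 157.919
Contributions (O − E)²/E:
  (224 − 233.158)²/233.158 = 0.3597
  (92 − 68.370)²/68.370 = 8.1670
  (220 − 234.473)²/234.473 = 0.8934
  (214 − 141.809)²/141.809 = 36.7504
  (33 − 41.583)²/41.583 = 1.7716
  (79 − 142.608)²/142.608 = 28.3713
  (94 − 157.034)²/157.034 = 25.3021
  (31 − 46.047)²/46.047 = 4.9170
  (236 − 157.919)²/157.919 = 38.6061
χ² = 0.3597 + 8.1670 + 0.8934 + 36.7504 + 1.7716 + 28.3713 + 25.3021 + 4.9170 + 38.6061 = 145.14

145.14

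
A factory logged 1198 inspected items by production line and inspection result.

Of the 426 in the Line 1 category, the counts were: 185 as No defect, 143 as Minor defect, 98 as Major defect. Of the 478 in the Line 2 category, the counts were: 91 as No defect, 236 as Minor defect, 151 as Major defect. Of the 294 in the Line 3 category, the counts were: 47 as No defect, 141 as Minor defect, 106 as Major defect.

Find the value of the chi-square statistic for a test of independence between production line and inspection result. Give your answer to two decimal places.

92.95

Row totals: 426, 478, 294. Column totals: 323, 520, 355. Grand total N = 1198.
Expected counts (row total × column total / N):
  Line 1, No defect: 426×323/1198 = 114.856
  Line 1, Minor defect: 426×520/1198 = 184.908
  Line 1, Major defect: 426×355/1198 = 126.235
  Line 2, No defect: 478×323/1198 = 128.876
  Line 2, Minor defect: 478×520/1198 = 207.479
  Line 2, Major defect: 478×355/1198 = 141.644
  Line 3, No defect: 294×323/1198 = 79.267
  Line 3, Minor defect: 294×520/1198 = 127.613
  Line 3, Major defect: 294×355/1198 = 87.120
Contributions (O − E)²/E:
  (185 − 114.856)²/114.856 = 42.8378
  (143 − 184.908)²/184.908 = 9.4981
  (98 − 126.235)²/126.235 = 6.3153
  (91 − 128.876)²/128.876 = 11.1316
  (236 − 207.479)²/207.479 = 3.9206
  (151 − 141.644)²/141.644 = 0.6180
  (47 − 79.267)²/79.267 = 13.1348
  (141 − 127.613)²/127.613 = 1.4043
  (106 − 87.120)²/87.120 = 4.0915
χ² = 42.8378 + 9.4981 + 6.3153 + 11.1316 + 3.9206 + 0.6180 + 13.1348 + 1.4043 + 4.0915 = 92.95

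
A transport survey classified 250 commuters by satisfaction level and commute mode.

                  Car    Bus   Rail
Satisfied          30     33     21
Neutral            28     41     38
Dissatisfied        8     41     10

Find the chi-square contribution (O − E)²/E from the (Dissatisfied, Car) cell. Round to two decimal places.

Row total (Dissatisfied) = 59; column total (Car) = 66; N = 250.
Expected count E = 59 × 66 / 250 = 15.576.
Contribution = (O − E)²/E = (8 − 15.576)² / 15.576 = 3.68.

3.68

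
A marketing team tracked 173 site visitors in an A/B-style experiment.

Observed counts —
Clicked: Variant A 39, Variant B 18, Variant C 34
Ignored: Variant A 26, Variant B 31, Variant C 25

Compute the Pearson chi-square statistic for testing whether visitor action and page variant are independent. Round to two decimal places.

6.97

Row totals: 91, 82. Column totals: 65, 49, 59. Grand total N = 173.
Expected counts (row total × column total / N):
  Clicked, Variant A: 91×65/173 = 34.191
  Clicked, Variant B: 91×49/173 = 25.775
  Clicked, Variant C: 91×59/173 = 31.035
  Ignored, Variant A: 82×65/173 = 30.809
  Ignored, Variant B: 82×49/173 = 23.225
  Ignored, Variant C: 82×59/173 = 27.965
Contributions (O − E)²/E:
  (39 − 34.191)²/34.191 = 0.6764
  (18 − 25.775)²/25.775 = 2.3453
  (34 − 31.035)²/31.035 = 0.2833
  (26 − 30.809)²/30.809 = 0.7506
  (31 − 23.225)²/23.225 = 2.6028
  (25 − 27.965)²/27.965 = 0.3144
χ² = 0.6764 + 2.3453 + 0.2833 + 0.7506 + 2.6028 + 0.3144 = 6.97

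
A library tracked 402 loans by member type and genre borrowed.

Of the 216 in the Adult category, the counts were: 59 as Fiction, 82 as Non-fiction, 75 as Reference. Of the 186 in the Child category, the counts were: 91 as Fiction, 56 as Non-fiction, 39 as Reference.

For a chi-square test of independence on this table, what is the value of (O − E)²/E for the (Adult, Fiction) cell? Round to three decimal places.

Row total (Adult) = 216; column total (Fiction) = 150; N = 402.
Expected count E = 216 × 150 / 402 = 80.5970.
Contribution = (O − E)²/E = (59 − 80.5970)² / 80.5970 = 5.787.

5.787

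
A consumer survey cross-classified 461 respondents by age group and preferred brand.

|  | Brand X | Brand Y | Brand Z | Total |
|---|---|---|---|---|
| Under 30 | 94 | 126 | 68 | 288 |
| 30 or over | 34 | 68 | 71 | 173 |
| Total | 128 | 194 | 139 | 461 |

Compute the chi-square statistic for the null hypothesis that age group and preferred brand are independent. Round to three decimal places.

Grand total N = 461.
Expected counts (row total × column total / N):
  Under 30, Brand X: 288×128/461 = 79.9653
  Under 30, Brand Y: 288×194/461 = 121.1974
  Under 30, Brand Z: 288×139/461 = 86.8373
  30 or over, Brand X: 173×128/461 = 48.0347
  30 or over, Brand Y: 173×194/461 = 72.8026
  30 or over, Brand Z: 173×139/461 = 52.1627
Contributions (O − E)²/E:
  (94 − 79.9653)²/79.9653 = 2.4632
  (126 − 121.1974)²/121.1974 = 0.1903
  (68 − 86.8373)²/86.8373 = 4.0863
  (34 − 48.0347)²/48.0347 = 4.1006
  (68 − 72.8026)²/72.8026 = 0.3168
  (71 − 52.1627)²/52.1627 = 6.8026
χ² = 2.4632 + 0.1903 + 4.0863 + 4.1006 + 0.3168 + 6.8026 = 17.960

17.960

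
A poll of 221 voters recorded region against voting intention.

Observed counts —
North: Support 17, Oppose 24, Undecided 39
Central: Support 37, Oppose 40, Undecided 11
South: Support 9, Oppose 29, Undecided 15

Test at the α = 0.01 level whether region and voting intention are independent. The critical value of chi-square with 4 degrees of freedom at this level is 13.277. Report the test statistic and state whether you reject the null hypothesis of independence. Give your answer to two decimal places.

33.38; reject H₀

Row totals: 80, 88, 53. Column totals: 63, 93, 65. Grand total N = 221.
Expected counts (row total × column total / N):
  North, Support: 80×63/221 = 22.805
  North, Oppose: 80×93/221 = 33.665
  North, Undecided: 80×65/221 = 23.529
  Central, Support: 88×63/221 = 25.086
  Central, Oppose: 88×93/221 = 37.032
  Central, Undecided: 88×65/221 = 25.882
  South, Support: 53×63/221 = 15.109
  South, Oppose: 53×93/221 = 22.303
  South, Undecided: 53×65/221 = 15.588
Contributions (O − E)²/E:
  (17 − 22.805)²/22.805 = 1.4777
  (24 − 33.665)²/33.665 = 2.7748
  (39 − 23.529)²/23.529 = 10.1726
  (37 − 25.086)²/25.086 = 5.6583
  (40 − 37.032)²/37.032 = 0.2379
  (11 − 25.882)²/25.882 = 8.5571
  (9 − 15.109)²/15.109 = 2.4700
  (29 − 22.303)²/22.303 = 2.0109
  (15 − 15.588)²/15.588 = 0.0222
χ² = 1.4777 + 2.7748 + 10.1726 + 5.6583 + 0.2379 + 8.5571 + 2.4700 + 2.0109 + 0.0222 = 33.38
df = (3−1)(3−1) = 4. Since 33.38 > 13.277, reject the null hypothesis of independence at α = 0.01.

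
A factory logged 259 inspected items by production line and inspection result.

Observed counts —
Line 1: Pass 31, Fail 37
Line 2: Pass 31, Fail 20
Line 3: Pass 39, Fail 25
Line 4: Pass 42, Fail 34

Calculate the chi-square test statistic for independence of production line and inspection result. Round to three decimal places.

4.036

Row totals: 68, 51, 64, 76. Column totals: 143, 116. Grand total N = 259.
Expected counts (row total × column total / N):
  Line 1, Pass: 68×143/259 = 37.5444
  Line 1, Fail: 68×116/259 = 30.4556
  Line 2, Pass: 51×143/259 = 28.1583
  Line 2, Fail: 51×116/259 = 22.8417
  Line 3, Pass: 64×143/259 = 35.3359
  Line 3, Fail: 64×116/259 = 28.6641
  Line 4, Pass: 76×143/259 = 41.9614
  Line 4, Fail: 76×116/259 = 34.0386
Contributions (O − E)²/E:
  (31 − 37.5444)²/37.5444 = 1.1408
  (37 − 30.4556)²/30.4556 = 1.4063
  (31 − 28.1583)²/28.1583 = 0.2868
  (20 − 22.8417)²/22.8417 = 0.3535
  (39 − 35.3359)²/35.3359 = 0.3799
  (25 − 28.6641)²/28.6641 = 0.4684
  (42 − 41.9614)²/41.9614 = 0.0000
  (34 − 34.0386)²/34.0386 = 0.0000
χ² = 1.1408 + 1.4063 + 0.2868 + 0.3535 + 0.3799 + 0.4684 + 0.0000 + 0.0000 = 4.036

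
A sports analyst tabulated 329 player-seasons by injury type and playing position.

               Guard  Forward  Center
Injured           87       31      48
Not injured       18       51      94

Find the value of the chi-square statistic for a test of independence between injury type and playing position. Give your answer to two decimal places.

Row totals: 166, 163. Column totals: 105, 82, 142. Grand total N = 329.
Expected counts (row total × column total / N):
  Injured, Guard: 166×105/329 = 52.979
  Injured, Forward: 166×82/329 = 41.374
  Injured, Center: 166×142/329 = 71.647
  Not injured, Guard: 163×105/329 = 52.021
  Not injured, Forward: 163×82/329 = 40.626
  Not injured, Center: 163×142/329 = 70.353
Contributions (O − E)²/E:
  (87 − 52.979)²/52.979 = 21.8469
  (31 − 41.374)²/41.374 = 2.6011
  (48 − 71.647)²/71.647 = 7.8047
  (18 − 52.021)²/52.021 = 22.2493
  (51 − 40.626)²/40.626 = 2.6490
  (94 − 70.353)²/70.353 = 7.9482
χ² = 21.8469 + 2.6011 + 7.8047 + 22.2493 + 2.6490 + 7.9482 = 65.10

65.10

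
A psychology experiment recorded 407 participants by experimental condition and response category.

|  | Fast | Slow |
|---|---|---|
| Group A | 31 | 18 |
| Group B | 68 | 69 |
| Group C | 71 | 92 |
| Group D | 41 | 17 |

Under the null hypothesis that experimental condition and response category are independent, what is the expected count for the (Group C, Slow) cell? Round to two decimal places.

Row total (Group C) = 163; column total (Slow) = 196; grand total N = 407.
Expected count = (row total × column total) / N = 163 × 196 / 407 = 78.50.

78.50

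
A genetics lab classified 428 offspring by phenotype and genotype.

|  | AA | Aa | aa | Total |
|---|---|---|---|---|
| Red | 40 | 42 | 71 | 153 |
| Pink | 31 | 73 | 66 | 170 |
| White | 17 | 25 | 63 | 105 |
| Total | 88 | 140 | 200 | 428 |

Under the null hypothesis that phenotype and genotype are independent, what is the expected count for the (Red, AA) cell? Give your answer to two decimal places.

Row total (Red) = 153; column total (AA) = 88; grand total N = 428.
Expected count = (row total × column total) / N = 153 × 88 / 428 = 31.46.

31.46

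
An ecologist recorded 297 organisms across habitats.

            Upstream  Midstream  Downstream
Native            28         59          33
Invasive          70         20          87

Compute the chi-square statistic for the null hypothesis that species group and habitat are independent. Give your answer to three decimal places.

Row totals: 120, 177. Column totals: 98, 79, 120. Grand total N = 297.
Expected counts (row total × column total / N):
  Native, Upstream: 120×98/297 = 39.5960
  Native, Midstream: 120×79/297 = 31.9192
  Native, Downstream: 120×120/297 = 48.4848
  Invasive, Upstream: 177×98/297 = 58.4040
  Invasive, Midstream: 177×79/297 = 47.0808
  Invasive, Downstream: 177×120/297 = 71.5152
Contributions (O − E)²/E:
  (28 − 39.5960)²/39.5960 = 3.3960
  (59 − 31.9192)²/31.9192 = 22.9758
  (33 − 48.4848)²/48.4848 = 4.9454
  (70 − 58.4040)²/58.4040 = 2.3024
  (20 − 47.0808)²/47.0808 = 15.5768
  (87 − 71.5152)²/71.5152 = 3.3528
χ² = 3.3960 + 22.9758 + 4.9454 + 2.3024 + 15.5768 + 3.3528 = 52.549

52.549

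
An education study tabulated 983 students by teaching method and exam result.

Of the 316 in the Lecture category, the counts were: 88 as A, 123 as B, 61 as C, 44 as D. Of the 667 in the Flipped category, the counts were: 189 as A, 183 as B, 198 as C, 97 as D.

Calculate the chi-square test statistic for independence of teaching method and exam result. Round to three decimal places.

Row totals: 316, 667. Column totals: 277, 306, 259, 141. Grand total N = 983.
Expected counts (row total × column total / N):
  Lecture, A: 316×277/983 = 89.0458
  Lecture, B: 316×306/983 = 98.3683
  Lecture, C: 316×259/983 = 83.2594
  Lecture, D: 316×141/983 = 45.3266
  Flipped, A: 667×277/983 = 187.9542
  Flipped, B: 667×306/983 = 207.6317
  Flipped, C: 667×259/983 = 175.7406
  Flipped, D: 667×141/983 = 95.6734
Contributions (O − E)²/E:
  (88 − 89.0458)²/89.0458 = 0.0123
  (123 − 98.3683)²/98.3683 = 6.1678
  (61 − 83.2594)²/83.2594 = 5.9511
  (44 − 45.3266)²/45.3266 = 0.0388
  (189 − 187.9542)²/187.9542 = 0.0058
  (183 − 207.6317)²/207.6317 = 2.9221
  (198 − 175.7406)²/175.7406 = 2.8194
  (97 − 95.6734)²/95.6734 = 0.0184
χ² = 0.0123 + 6.1678 + 5.9511 + 0.0388 + 0.0058 + 2.9221 + 2.8194 + 0.0184 = 17.936

17.936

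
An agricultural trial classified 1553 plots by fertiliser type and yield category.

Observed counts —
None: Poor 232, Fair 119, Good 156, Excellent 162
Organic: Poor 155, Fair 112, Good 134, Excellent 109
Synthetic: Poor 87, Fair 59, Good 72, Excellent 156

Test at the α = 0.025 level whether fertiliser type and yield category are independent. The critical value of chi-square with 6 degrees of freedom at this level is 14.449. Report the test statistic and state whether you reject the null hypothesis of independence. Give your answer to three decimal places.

Row totals: 669, 510, 374. Column totals: 474, 290, 362, 427. Grand total N = 1553.
Expected counts (row total × column total / N):
  None, Poor: 669×474/1553 = 204.1893
  None, Fair: 669×290/1553 = 124.9259
  None, Good: 669×362/1553 = 155.9420
  None, Excellent: 669×427/1553 = 183.9427
  Organic, Poor: 510×474/1553 = 155.6600
  Organic, Fair: 510×290/1553 = 95.2350
  Organic, Good: 510×362/1553 = 118.8796
  Organic, Excellent: 510×427/1553 = 140.2254
  Synthetic, Poor: 374×474/1553 = 114.1507
  Synthetic, Fair: 374×290/1553 = 69.8390
  Synthetic, Good: 374×362/1553 = 87.1784
  Synthetic, Excellent: 374×427/1553 = 102.8319
Contributions (O − E)²/E:
  (232 − 204.1893)²/204.1893 = 3.7878
  (119 − 124.9259)²/124.9259 = 0.2811
  (156 − 155.9420)²/155.9420 = 0.0000
  (162 − 183.9427)²/183.9427 = 2.6176
  (155 − 155.6600)²/155.6600 = 0.0028
  (112 − 95.2350)²/95.2350 = 2.9513
  (134 − 118.8796)²/118.8796 = 1.9232
  (109 − 140.2254)²/140.2254 = 6.9533
  (87 − 114.1507)²/114.1507 = 6.4578
  (59 − 69.8390)²/69.8390 = 1.6822
  (72 − 87.1784)²/87.1784 = 2.6427
  (156 − 102.8319)²/102.8319 = 27.4900
χ² = 3.7878 + 0.2811 + 0.0000 + 2.6176 + 0.0028 + 2.9513 + 1.9232 + 6.9533 + 6.4578 + 1.6822 + 2.6427 + 27.4900 = 56.790
df = (3−1)(4−1) = 6. Since 56.790 > 14.449, reject the null hypothesis of independence at α = 0.025.

56.790; reject H₀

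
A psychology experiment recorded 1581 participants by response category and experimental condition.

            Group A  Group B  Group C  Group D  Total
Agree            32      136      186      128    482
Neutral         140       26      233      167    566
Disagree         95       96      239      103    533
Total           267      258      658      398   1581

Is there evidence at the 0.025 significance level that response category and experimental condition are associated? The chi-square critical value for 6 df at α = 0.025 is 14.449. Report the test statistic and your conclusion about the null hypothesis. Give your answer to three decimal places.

Grand total N = 1581.
Expected counts (row total × column total / N):
  Agree, Group A: 482×267/1581 = 81.40038
  Agree, Group B: 482×258/1581 = 78.65655
  Agree, Group C: 482×658/1581 = 200.60468
  Agree, Group D: 482×398/1581 = 121.33839
  Neutral, Group A: 566×267/1581 = 95.58634
  Neutral, Group B: 566×258/1581 = 92.36433
  Neutral, Group C: 566×658/1581 = 235.56483
  Neutral, Group D: 566×398/1581 = 142.48450
  Disagree, Group A: 533×267/1581 = 90.01328
  Disagree, Group B: 533×258/1581 = 86.97913
  Disagree, Group C: 533×658/1581 = 221.83049
  Disagree, Group D: 533×398/1581 = 134.17710
Contributions (O − E)²/E:
  (32 − 81.40038)²/81.40038 = 29.9802
  (136 − 78.65655)²/78.65655 = 41.8054
  (186 − 200.60468)²/200.60468 = 1.0633
  (128 − 121.33839)²/121.33839 = 0.3657
  (140 − 95.58634)²/95.58634 = 20.6366
  (26 − 92.36433)²/92.36433 = 47.6832
  (233 − 235.56483)²/235.56483 = 0.0279
  (167 − 142.48450)²/142.48450 = 4.2181
  (95 − 90.01328)²/90.01328 = 0.2763
  (96 − 86.97913)²/86.97913 = 0.9356
  (239 − 221.83049)²/221.83049 = 1.3289
  (103 − 134.17710)²/134.17710 = 7.2442
χ² = 29.9802 + 41.8054 + 1.0633 + 0.3657 + 20.6366 + 47.6832 + 0.0279 + 4.2181 + 0.2763 + 0.9356 + 1.3289 + 7.2442 = 155.565
df = (3−1)(4−1) = 6. Since 155.565 > 14.449, reject the null hypothesis of independence at α = 0.025.

155.565; reject H₀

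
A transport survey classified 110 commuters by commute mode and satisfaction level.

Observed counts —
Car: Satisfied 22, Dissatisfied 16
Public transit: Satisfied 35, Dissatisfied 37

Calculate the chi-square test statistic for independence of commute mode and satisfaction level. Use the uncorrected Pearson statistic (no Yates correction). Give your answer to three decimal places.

0.859

Row totals: 38, 72. Column totals: 57, 53. Grand total N = 110.
Expected counts (row total × column total / N):
  Car, Satisfied: 38×57/110 = 19.6909
  Car, Dissatisfied: 38×53/110 = 18.3091
  Public transit, Satisfied: 72×57/110 = 37.3091
  Public transit, Dissatisfied: 72×53/110 = 34.6909
Contributions (O − E)²/E:
  (22 − 19.6909)²/19.6909 = 0.2708
  (16 − 18.3091)²/18.3091 = 0.2912
  (35 − 37.3091)²/37.3091 = 0.1429
  (37 − 34.6909)²/34.6909 = 0.1537
χ² = 0.2708 + 0.2912 + 0.1429 + 0.1537 = 0.859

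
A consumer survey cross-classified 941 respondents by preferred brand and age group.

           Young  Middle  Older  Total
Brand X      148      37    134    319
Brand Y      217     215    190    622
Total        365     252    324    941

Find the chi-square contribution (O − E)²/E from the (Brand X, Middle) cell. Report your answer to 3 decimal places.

27.453

Row total (Brand X) = 319; column total (Middle) = 252; N = 941.
Expected count E = 319 × 252 / 941 = 85.4283.
Contribution = (O − E)²/E = (37 − 85.4283)² / 85.4283 = 27.453.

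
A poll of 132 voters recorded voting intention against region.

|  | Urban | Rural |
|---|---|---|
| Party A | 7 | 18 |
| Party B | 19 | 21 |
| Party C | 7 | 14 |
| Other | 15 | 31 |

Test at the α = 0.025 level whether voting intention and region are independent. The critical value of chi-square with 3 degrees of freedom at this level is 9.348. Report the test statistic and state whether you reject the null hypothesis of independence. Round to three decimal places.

Row totals: 25, 40, 21, 46. Column totals: 48, 84. Grand total N = 132.
Expected counts (row total × column total / N):
  Party A, Urban: 25×48/132 = 9.0909
  Party A, Rural: 25×84/132 = 15.9091
  Party B, Urban: 40×48/132 = 14.5455
  Party B, Rural: 40×84/132 = 25.4545
  Party C, Urban: 21×48/132 = 7.6364
  Party C, Rural: 21×84/132 = 13.3636
  Other, Urban: 46×48/132 = 16.7273
  Other, Rural: 46×84/132 = 29.2727
Contributions (O − E)²/E:
  (7 − 9.0909)²/9.0909 = 0.4809
  (18 − 15.9091)²/15.9091 = 0.2748
  (19 − 14.5455)²/14.5455 = 1.3642
  (21 − 25.4545)²/25.4545 = 0.7795
  (7 − 7.6364)²/7.6364 = 0.0530
  (14 − 13.3636)²/13.3636 = 0.0303
  (15 − 16.7273)²/16.7273 = 0.1784
  (31 − 29.2727)²/29.2727 = 0.1019
χ² = 0.4809 + 0.2748 + 1.3642 + 0.7795 + 0.0530 + 0.0303 + 0.1784 + 0.1019 = 3.263
df = (4−1)(2−1) = 3. Since 3.263 < 9.348, fail to reject the null hypothesis of independence at α = 0.025.

3.263; fail to reject H₀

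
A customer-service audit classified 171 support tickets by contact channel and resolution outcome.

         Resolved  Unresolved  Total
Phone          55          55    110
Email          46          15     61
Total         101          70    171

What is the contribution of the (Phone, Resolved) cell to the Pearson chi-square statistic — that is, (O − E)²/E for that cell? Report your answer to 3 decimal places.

Row total (Phone) = 110; column total (Resolved) = 101; N = 171.
Expected count E = 110 × 101 / 171 = 64.9708.
Contribution = (O − E)²/E = (55 − 64.9708)² / 64.9708 = 1.530.

1.530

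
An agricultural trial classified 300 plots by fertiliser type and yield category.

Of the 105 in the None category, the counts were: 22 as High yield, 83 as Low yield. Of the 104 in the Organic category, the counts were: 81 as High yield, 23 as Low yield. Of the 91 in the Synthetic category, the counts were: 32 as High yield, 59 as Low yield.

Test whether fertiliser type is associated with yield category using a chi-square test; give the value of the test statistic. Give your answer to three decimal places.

73.531

Row totals: 105, 104, 91. Column totals: 135, 165. Grand total N = 300.
Expected counts (row total × column total / N):
  None, High yield: 105×135/300 = 47.2500
  None, Low yield: 105×165/300 = 57.7500
  Organic, High yield: 104×135/300 = 46.8000
  Organic, Low yield: 104×165/300 = 57.2000
  Synthetic, High yield: 91×135/300 = 40.9500
  Synthetic, Low yield: 91×165/300 = 50.0500
Contributions (O − E)²/E:
  (22 − 47.2500)²/47.2500 = 13.4934
  (83 − 57.7500)²/57.7500 = 11.0400
  (81 − 46.8000)²/46.8000 = 24.9923
  (23 − 57.2000)²/57.2000 = 20.4483
  (32 − 40.9500)²/40.9500 = 1.9561
  (59 − 50.0500)²/50.0500 = 1.6004
χ² = 13.4934 + 11.0400 + 24.9923 + 20.4483 + 1.9561 + 1.6004 = 73.531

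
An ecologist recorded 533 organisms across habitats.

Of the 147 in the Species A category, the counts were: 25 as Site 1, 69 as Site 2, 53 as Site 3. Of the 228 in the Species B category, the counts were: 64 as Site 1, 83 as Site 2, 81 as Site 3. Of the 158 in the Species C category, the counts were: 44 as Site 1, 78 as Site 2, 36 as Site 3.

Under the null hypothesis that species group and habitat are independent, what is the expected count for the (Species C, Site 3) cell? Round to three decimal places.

50.394

Row total (Species C) = 158; column total (Site 3) = 170; grand total N = 533.
Expected count = (row total × column total) / N = 158 × 170 / 533 = 50.394.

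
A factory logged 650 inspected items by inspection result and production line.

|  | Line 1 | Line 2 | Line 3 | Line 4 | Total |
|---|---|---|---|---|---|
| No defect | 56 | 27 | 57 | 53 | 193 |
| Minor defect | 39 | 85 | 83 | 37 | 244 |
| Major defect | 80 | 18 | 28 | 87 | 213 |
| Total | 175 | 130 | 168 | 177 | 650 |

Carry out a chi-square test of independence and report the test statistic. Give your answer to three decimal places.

Grand total N = 650.
Expected counts (row total × column total / N):
  No defect, Line 1: 193×175/650 = 51.9615
  No defect, Line 2: 193×130/650 = 38.6000
  No defect, Line 3: 193×168/650 = 49.8831
  No defect, Line 4: 193×177/650 = 52.5554
  Minor defect, Line 1: 244×175/650 = 65.6923
  Minor defect, Line 2: 244×130/650 = 48.8000
  Minor defect, Line 3: 244×168/650 = 63.0646
  Minor defect, Line 4: 244×177/650 = 66.4431
  Major defect, Line 1: 213×175/650 = 57.3462
  Major defect, Line 2: 213×130/650 = 42.6000
  Major defect, Line 3: 213×168/650 = 55.0523
  Major defect, Line 4: 213×177/650 = 58.0015
Contributions (O − E)²/E:
  (56 − 51.9615)²/51.9615 = 0.3139
  (27 − 38.6000)²/38.6000 = 3.4860
  (57 − 49.8831)²/49.8831 = 1.0154
  (53 − 52.5554)²/52.5554 = 0.0038
  (39 − 65.6923)²/65.6923 = 10.8457
  (85 − 48.8000)²/48.8000 = 26.8533
  (83 − 63.0646)²/63.0646 = 6.3018
  (37 − 66.4431)²/66.4431 = 13.0472
  (80 − 57.3462)²/57.3462 = 8.9491
  (18 − 42.6000)²/42.6000 = 14.2056
  (28 − 55.0523)²/55.0523 = 13.2933
  (87 − 58.0015)²/58.0015 = 14.4981
χ² = 0.3139 + 3.4860 + 1.0154 + 0.0038 + 10.8457 + 26.8533 + 6.3018 + 13.0472 + 8.9491 + 14.2056 + 13.2933 + 14.4981 = 112.813

112.813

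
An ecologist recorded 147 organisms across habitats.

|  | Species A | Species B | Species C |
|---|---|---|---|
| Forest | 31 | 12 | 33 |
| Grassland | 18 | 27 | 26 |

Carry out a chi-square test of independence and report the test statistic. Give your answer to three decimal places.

9.890

Row totals: 76, 71. Column totals: 49, 39, 59. Grand total N = 147.
Expected counts (row total × column total / N):
  Forest, Species A: 76×49/147 = 25.3333
  Forest, Species B: 76×39/147 = 20.1633
  Forest, Species C: 76×59/147 = 30.5034
  Grassland, Species A: 71×49/147 = 23.6667
  Grassland, Species B: 71×39/147 = 18.8367
  Grassland, Species C: 71×59/147 = 28.4966
Contributions (O − E)²/E:
  (31 − 25.3333)²/25.3333 = 1.2676
  (12 − 20.1633)²/20.1633 = 3.3050
  (33 − 30.5034)²/30.5034 = 0.2043
  (18 − 23.6667)²/23.6667 = 1.3568
  (27 − 18.8367)²/18.8367 = 3.5377
  (26 − 28.4966)²/28.4966 = 0.2187
χ² = 1.2676 + 3.3050 + 0.2043 + 1.3568 + 3.5377 + 0.2187 = 9.890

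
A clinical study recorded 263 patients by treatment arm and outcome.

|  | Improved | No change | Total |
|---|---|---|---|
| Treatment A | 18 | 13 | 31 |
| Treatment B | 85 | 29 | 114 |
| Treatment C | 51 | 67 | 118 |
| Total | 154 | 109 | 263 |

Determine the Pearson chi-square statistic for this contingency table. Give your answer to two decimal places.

Grand total N = 263.
Expected counts (row total × column total / N):
  Treatment A, Improved: 31×154/263 = 18.152
  Treatment A, No change: 31×109/263 = 12.848
  Treatment B, Improved: 114×154/263 = 66.753
  Treatment B, No change: 114×109/263 = 47.247
  Treatment C, Improved: 118×154/263 = 69.095
  Treatment C, No change: 118×109/263 = 48.905
Contributions (O − E)²/E:
  (18 − 18.152)²/18.152 = 0.0013
  (13 − 12.848)²/12.848 = 0.0018
  (85 − 66.753)²/66.753 = 4.9878
  (29 − 47.247)²/47.247 = 7.0471
  (51 − 69.095)²/69.095 = 4.7388
  (67 − 48.905)²/48.905 = 6.6952
χ² = 0.0013 + 0.0018 + 4.9878 + 7.0471 + 4.7388 + 6.6952 = 23.47

23.47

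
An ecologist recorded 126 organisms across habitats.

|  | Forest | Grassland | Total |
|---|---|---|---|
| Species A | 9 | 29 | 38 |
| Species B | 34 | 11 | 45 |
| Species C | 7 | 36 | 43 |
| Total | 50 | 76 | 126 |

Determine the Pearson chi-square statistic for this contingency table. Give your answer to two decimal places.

38.10

Grand total N = 126.
Expected counts (row total × column total / N):
  Species A, Forest: 38×50/126 = 15.0794
  Species A, Grassland: 38×76/126 = 22.9206
  Species B, Forest: 45×50/126 = 17.8571
  Species B, Grassland: 45×76/126 = 27.1429
  Species C, Forest: 43×50/126 = 17.0635
  Species C, Grassland: 43×76/126 = 25.9365
Contributions (O − E)²/E:
  (9 − 15.0794)²/15.0794 = 2.4510
  (29 − 22.9206)²/22.9206 = 1.6125
  (34 − 17.8571)²/17.8571 = 14.5933
  (11 − 27.1429)²/27.1429 = 9.6008
  (7 − 17.0635)²/17.0635 = 5.9351
  (36 − 25.9365)²/25.9365 = 3.9047
χ² = 2.4510 + 1.6125 + 14.5933 + 9.6008 + 5.9351 + 3.9047 = 38.10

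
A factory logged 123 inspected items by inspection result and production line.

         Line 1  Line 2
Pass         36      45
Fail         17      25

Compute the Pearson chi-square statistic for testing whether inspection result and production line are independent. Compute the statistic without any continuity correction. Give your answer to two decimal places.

Row totals: 81, 42. Column totals: 53, 70. Grand total N = 123.
Expected counts (row total × column total / N):
  Pass, Line 1: 81×53/123 = 34.902
  Pass, Line 2: 81×70/123 = 46.098
  Fail, Line 1: 42×53/123 = 18.098
  Fail, Line 2: 42×70/123 = 23.902
Contributions (O − E)²/E:
  (36 − 34.902)²/34.902 = 0.0345
  (45 − 46.098)²/46.098 = 0.0262
  (17 − 18.098)²/18.098 = 0.0666
  (25 − 23.902)²/23.902 = 0.0504
χ² = 0.0345 + 0.0262 + 0.0666 + 0.0504 = 0.18

0.18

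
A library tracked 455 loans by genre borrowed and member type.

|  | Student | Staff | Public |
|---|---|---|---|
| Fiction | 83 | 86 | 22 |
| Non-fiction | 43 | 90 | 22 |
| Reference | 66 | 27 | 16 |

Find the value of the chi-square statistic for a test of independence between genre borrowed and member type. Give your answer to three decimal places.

33.067

Row totals: 191, 155, 109. Column totals: 192, 203, 60. Grand total N = 455.
Expected counts (row total × column total / N):
  Fiction, Student: 191×192/455 = 80.5978
  Fiction, Staff: 191×203/455 = 85.2154
  Fiction, Public: 191×60/455 = 25.1868
  Non-fiction, Student: 155×192/455 = 65.4066
  Non-fiction, Staff: 155×203/455 = 69.1538
  Non-fiction, Public: 155×60/455 = 20.4396
  Reference, Student: 109×192/455 = 45.9956
  Reference, Staff: 109×203/455 = 48.6308
  Reference, Public: 109×60/455 = 14.3736
Contributions (O − E)²/E:
  (83 − 80.5978)²/80.5978 = 0.0716
  (86 − 85.2154)²/85.2154 = 0.0072
  (22 − 25.1868)²/25.1868 = 0.4032
  (43 − 65.4066)²/65.4066 = 7.6759
  (90 − 69.1538)²/69.1538 = 6.2840
  (22 − 20.4396)²/20.4396 = 0.1191
  (66 − 45.9956)²/45.9956 = 8.7003
  (27 − 48.6308)²/48.6308 = 9.6213
  (16 − 14.3736)²/14.3736 = 0.1840
χ² = 0.0716 + 0.0072 + 0.4032 + 7.6759 + 6.2840 + 0.1191 + 8.7003 + 9.6213 + 0.1840 = 33.067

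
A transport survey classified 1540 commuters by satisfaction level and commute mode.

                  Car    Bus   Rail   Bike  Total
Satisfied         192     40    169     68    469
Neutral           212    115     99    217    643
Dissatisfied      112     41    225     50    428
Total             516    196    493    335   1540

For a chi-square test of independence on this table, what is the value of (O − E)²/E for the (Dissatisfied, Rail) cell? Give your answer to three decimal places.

56.499

Row total (Dissatisfied) = 428; column total (Rail) = 493; N = 1540.
Expected count E = 428 × 493 / 1540 = 137.0156.
Contribution = (O − E)²/E = (225 − 137.0156)² / 137.0156 = 56.499.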